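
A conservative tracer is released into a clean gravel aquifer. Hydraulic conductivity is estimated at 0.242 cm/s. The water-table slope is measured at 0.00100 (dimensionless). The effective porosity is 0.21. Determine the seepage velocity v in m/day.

Convert K: 0.242 cm/s × 864 = 209.1 m/day.
Hydraulic gradient i = 0.00100.
Darcy flux q = K · i = 209.1 × 0.001000 = 0.2091 m/day.
Seepage velocity v = q / n_e = 0.2091 / 0.21 = 0.9957 m/day.

0.996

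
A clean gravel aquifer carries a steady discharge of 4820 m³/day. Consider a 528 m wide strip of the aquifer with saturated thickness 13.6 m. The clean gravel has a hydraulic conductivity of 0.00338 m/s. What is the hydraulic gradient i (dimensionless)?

0.00230

Convert K: 0.00338 m/s × 86400 = 292.0 m/day.
Cross-sectional area A = 528 × 13.6 = 7181 m².
From Q = K·A·i, i = Q / (K·A) = 4820 / (292.0 × 7181) = 0.002298.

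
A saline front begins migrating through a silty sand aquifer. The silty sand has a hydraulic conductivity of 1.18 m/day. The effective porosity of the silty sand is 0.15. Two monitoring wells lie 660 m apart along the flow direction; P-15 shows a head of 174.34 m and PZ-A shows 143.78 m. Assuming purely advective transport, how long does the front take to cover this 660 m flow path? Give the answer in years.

Hydraulic gradient i = (174.34 − 143.78) / 660 = 30.56 / 660 = 0.04630.
Darcy flux q = K · i = 1.180 × 0.04630 = 0.05464 m/day.
Seepage velocity v = q / n_e = 0.05464 / 0.15 = 0.3643 m/day.
Travel time t = L / v = 660 / 0.3643 = 1812 days = 4.961 years.

4.96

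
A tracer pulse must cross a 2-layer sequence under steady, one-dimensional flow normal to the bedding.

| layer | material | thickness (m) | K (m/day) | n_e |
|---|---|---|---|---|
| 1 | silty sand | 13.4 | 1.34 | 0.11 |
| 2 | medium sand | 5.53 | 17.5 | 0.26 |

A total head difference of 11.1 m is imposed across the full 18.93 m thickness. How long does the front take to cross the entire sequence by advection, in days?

With flow normal to the layers, continuity requires the same specific discharge q through every layer.
Σ(b_i/K_i) = 13.4/1.34 + 5.53/17.5 = 10.32 d.
q = Δh / Σ(b_i/K_i) = 11.1 / 10.32 = 1.076 m/day.
In each layer the seepage velocity is v_i = q/n_i, so the layer transit time is t_i = b_i·n_i / q:
  layer 1 (silty sand): t_1 = 13.4 × 0.11 / 1.076 = 1.370 d
  layer 2 (medium sand): t_2 = 5.53 × 0.26 / 1.076 = 1.336 d
Total t = Σ t_i = 2.706 days.

2.71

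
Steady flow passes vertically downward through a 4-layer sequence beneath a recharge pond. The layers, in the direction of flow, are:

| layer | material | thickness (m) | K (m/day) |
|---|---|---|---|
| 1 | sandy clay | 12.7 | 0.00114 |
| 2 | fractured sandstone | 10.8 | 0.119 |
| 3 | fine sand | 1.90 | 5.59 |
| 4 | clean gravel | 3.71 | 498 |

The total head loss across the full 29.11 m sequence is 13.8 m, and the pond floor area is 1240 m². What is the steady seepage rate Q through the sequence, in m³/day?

Flow is perpendicular to layering, so the layers act in series and the equivalent K is the thickness-weighted harmonic mean.
Total thickness L = 12.7 + 10.8 + 1.90 + 3.71 = 29.11 m.
Σ(b_i/K_i) = 12.7/0.00114 + 10.8/0.119 + 1.90/5.59 + 3.71/498 = 11231 d.
K_eq = L / Σ(b_i/K_i) = 29.11 / 11231 = 0.002592 m/day.
Q = K_eq · A · (Δh/L) = 0.002592 × 1240 × (13.8/29.11) = 1.524 m³/day.

1.52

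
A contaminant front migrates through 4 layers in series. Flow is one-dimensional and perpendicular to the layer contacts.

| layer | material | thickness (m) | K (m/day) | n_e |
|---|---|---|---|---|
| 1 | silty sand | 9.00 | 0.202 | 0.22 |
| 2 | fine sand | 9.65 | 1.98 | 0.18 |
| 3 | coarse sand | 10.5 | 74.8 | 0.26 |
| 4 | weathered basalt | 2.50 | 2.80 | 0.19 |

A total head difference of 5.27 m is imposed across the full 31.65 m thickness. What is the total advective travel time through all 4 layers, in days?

66.3

With flow normal to the layers, continuity requires the same specific discharge q through every layer.
Σ(b_i/K_i) = 9.00/0.202 + 9.65/1.98 + 10.5/74.8 + 2.50/2.80 = 50.46 d.
q = Δh / Σ(b_i/K_i) = 5.27 / 50.46 = 0.1044 m/day.
In each layer the seepage velocity is v_i = q/n_i, so the layer transit time is t_i = b_i·n_i / q:
  layer 1 (silty sand): t_1 = 9.00 × 0.22 / 0.1044 = 18.96 d
  layer 2 (fine sand): t_2 = 9.65 × 0.18 / 0.1044 = 16.63 d
  layer 3 (coarse sand): t_3 = 10.5 × 0.26 / 0.1044 = 26.14 d
  layer 4 (weathered basalt): t_4 = 2.50 × 0.19 / 0.1044 = 4.548 d
Total t = Σ t_i = 66.28 days.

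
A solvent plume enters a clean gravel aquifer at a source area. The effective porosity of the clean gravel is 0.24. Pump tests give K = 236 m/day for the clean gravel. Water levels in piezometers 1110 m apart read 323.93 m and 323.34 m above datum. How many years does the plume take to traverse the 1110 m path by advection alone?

Hydraulic gradient i = (323.93 − 323.34) / 1110 = 0.59 / 1110 = 0.0005315.
Darcy flux q = K · i = 236.0 × 0.0005315 = 0.1254 m/day.
Seepage velocity v = q / n_e = 0.1254 / 0.24 = 0.5227 m/day.
Travel time t = L / v = 1110 / 0.5227 = 2124 days = 5.814 years.

5.81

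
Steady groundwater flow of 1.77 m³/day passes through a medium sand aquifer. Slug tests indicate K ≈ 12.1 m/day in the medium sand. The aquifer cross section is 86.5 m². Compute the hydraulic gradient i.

From Q = K·A·i, i = Q / (K·A) = 1.77 / (12.10 × 86.50) = 0.001691.

0.00169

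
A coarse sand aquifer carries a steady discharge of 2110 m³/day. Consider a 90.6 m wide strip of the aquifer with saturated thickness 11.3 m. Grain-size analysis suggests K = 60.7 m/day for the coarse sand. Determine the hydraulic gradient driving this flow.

0.0340

Cross-sectional area A = 90.6 × 11.3 = 1024 m².
From Q = K·A·i, i = Q / (K·A) = 2110 / (60.70 × 1024) = 0.03395.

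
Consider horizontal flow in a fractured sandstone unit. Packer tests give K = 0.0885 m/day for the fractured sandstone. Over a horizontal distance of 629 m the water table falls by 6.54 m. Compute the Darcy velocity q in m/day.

0.000920

Hydraulic gradient i = Δh / L = 6.54 / 629 = 0.01040.
Specific discharge q = K · i = 0.08850 × 0.01040 = 0.0009202 m/day.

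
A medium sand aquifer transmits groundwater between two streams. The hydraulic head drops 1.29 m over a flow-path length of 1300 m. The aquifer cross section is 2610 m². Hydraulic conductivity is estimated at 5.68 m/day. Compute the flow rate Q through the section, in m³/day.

Hydraulic gradient i = Δh / L = 1.29 / 1300 = 0.0009923.
Darcy's law: Q = K · A · i = 5.680 × 2610 × 0.0009923 = 14.71 m³/day.

14.7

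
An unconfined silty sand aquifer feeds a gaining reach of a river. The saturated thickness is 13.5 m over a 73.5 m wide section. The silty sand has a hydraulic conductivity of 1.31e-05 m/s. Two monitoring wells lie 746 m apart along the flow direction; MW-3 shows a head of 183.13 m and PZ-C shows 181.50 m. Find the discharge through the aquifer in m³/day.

2.45

Convert K: 1.31e-05 m/s × 86400 = 1.132 m/day.
Cross-sectional area A = 73.5 × 13.5 = 992.2 m².
Hydraulic gradient i = (183.13 − 181.50) / 746 = 1.63 / 746 = 0.002185.
Darcy's law: Q = K · A · i = 1.132 × 992.2 × 0.002185 = 2.454 m³/day.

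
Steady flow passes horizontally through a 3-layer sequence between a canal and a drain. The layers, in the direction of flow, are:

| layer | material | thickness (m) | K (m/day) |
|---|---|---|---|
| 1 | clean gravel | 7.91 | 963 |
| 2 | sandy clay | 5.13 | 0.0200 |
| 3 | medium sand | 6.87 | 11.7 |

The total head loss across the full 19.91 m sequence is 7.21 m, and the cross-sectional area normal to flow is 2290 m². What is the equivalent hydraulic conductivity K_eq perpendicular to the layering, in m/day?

Flow is perpendicular to layering, so the layers act in series and the equivalent K is the thickness-weighted harmonic mean.
Total thickness L = 7.91 + 5.13 + 6.87 = 19.91 m.
Σ(b_i/K_i) = 7.91/963 + 5.13/0.0200 + 6.87/11.7 = 257.1 d.
K_eq = L / Σ(b_i/K_i) = 19.91 / 257.1 = 0.07744 m/day.

0.0774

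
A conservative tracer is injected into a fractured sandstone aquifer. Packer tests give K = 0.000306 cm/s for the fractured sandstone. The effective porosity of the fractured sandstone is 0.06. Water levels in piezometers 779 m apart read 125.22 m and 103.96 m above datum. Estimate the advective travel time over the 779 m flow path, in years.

Convert K: 0.000306 cm/s × 864 = 0.2644 m/day.
Hydraulic gradient i = (125.22 − 103.96) / 779 = 21.26 / 779 = 0.02729.
Darcy flux q = K · i = 0.2644 × 0.02729 = 0.007215 m/day.
Seepage velocity v = q / n_e = 0.007215 / 0.06 = 0.1203 m/day.
Travel time t = L / v = 779 / 0.1203 = 6478 days = 17.74 years.

17.7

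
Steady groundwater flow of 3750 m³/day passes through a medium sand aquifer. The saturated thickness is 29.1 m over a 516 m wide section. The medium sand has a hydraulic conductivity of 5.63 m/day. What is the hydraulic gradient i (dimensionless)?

Cross-sectional area A = 516 × 29.1 = 15016 m².
From Q = K·A·i, i = Q / (K·A) = 3750 / (5.630 × 15016) = 0.04436.

0.0444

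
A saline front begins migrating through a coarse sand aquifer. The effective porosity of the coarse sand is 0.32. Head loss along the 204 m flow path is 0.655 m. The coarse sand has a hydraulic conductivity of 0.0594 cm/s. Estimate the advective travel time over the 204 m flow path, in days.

Convert K: 0.0594 cm/s × 864 = 51.32 m/day.
Hydraulic gradient i = Δh / L = 0.655 / 204 = 0.003211.
Darcy flux q = K · i = 51.32 × 0.003211 = 0.1648 m/day.
Seepage velocity v = q / n_e = 0.1648 / 0.32 = 0.5149 m/day.
Travel time t = L / v = 204 / 0.5149 = 396.2 days.

396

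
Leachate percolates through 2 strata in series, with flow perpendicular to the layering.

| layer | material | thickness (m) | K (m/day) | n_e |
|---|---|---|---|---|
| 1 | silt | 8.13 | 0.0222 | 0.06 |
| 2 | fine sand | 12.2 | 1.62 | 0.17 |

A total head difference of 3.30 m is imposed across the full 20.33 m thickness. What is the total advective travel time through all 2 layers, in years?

0.794

With flow normal to the layers, continuity requires the same specific discharge q through every layer.
Σ(b_i/K_i) = 8.13/0.0222 + 12.2/1.62 = 373.7 d.
q = Δh / Σ(b_i/K_i) = 3.30 / 373.7 = 0.008830 m/day.
In each layer the seepage velocity is v_i = q/n_i, so the layer transit time is t_i = b_i·n_i / q:
  layer 1 (silt): t_1 = 8.13 × 0.06 / 0.008830 = 55.25 d
  layer 2 (fine sand): t_2 = 12.2 × 0.17 / 0.008830 = 234.9 d
Total t = Σ t_i = 290.1 days = 0.7944 years.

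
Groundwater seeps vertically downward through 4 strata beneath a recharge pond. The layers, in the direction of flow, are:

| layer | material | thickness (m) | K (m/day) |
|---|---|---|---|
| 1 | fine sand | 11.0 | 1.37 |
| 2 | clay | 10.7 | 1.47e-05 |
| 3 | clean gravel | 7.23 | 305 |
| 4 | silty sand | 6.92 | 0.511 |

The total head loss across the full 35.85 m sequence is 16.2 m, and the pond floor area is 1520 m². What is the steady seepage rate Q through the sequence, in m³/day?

0.0338

Flow is perpendicular to layering, so the layers act in series and the equivalent K is the thickness-weighted harmonic mean.
Total thickness L = 11.0 + 10.7 + 7.23 + 6.92 = 35.85 m.
Σ(b_i/K_i) = 11.0/1.37 + 10.7/1.47e-05 + 7.23/305 + 6.92/0.511 = 7.279e+05 d.
K_eq = L / Σ(b_i/K_i) = 35.85 / 7.279e+05 = 4.925e-05 m/day.
Q = K_eq · A · (Δh/L) = 4.925e-05 × 1520 × (16.2/35.85) = 0.03383 m³/day.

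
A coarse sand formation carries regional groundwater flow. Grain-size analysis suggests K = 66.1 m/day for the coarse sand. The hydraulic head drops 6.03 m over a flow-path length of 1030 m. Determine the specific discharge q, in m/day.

0.387

Hydraulic gradient i = Δh / L = 6.03 / 1030 = 0.005854.
Specific discharge q = K · i = 66.10 × 0.005854 = 0.3870 m/day.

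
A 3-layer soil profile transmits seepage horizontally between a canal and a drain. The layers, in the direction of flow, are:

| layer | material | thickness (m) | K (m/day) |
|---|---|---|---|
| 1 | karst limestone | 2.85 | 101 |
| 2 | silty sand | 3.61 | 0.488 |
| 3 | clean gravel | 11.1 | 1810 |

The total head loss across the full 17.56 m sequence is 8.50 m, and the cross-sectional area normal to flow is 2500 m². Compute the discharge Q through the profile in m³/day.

Flow is perpendicular to layering, so the layers act in series and the equivalent K is the thickness-weighted harmonic mean.
Total thickness L = 2.85 + 3.61 + 11.1 = 17.56 m.
Σ(b_i/K_i) = 2.85/101 + 3.61/0.488 + 11.1/1810 = 7.432 d.
K_eq = L / Σ(b_i/K_i) = 17.56 / 7.432 = 2.363 m/day.
Q = K_eq · A · (Δh/L) = 2.363 × 2500 × (8.50/17.56) = 2859 m³/day.

2860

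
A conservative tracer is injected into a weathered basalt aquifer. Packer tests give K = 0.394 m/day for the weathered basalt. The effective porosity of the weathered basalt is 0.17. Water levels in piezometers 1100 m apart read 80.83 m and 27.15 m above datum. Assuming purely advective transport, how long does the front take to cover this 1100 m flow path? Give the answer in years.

26.6

Hydraulic gradient i = (80.83 − 27.15) / 1100 = 53.68 / 1100 = 0.04880.
Darcy flux q = K · i = 0.3940 × 0.04880 = 0.01923 m/day.
Seepage velocity v = q / n_e = 0.01923 / 0.17 = 0.1131 m/day.
Travel time t = L / v = 1100 / 0.1131 = 9726 days = 26.63 years.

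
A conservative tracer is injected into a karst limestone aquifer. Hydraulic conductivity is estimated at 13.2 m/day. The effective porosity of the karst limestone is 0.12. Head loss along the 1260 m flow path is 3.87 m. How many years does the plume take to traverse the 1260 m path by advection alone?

10.2

Hydraulic gradient i = Δh / L = 3.87 / 1260 = 0.003071.
Darcy flux q = K · i = 13.20 × 0.003071 = 0.04054 m/day.
Seepage velocity v = q / n_e = 0.04054 / 0.12 = 0.3379 m/day.
Travel time t = L / v = 1260 / 0.3379 = 3729 days = 10.21 years.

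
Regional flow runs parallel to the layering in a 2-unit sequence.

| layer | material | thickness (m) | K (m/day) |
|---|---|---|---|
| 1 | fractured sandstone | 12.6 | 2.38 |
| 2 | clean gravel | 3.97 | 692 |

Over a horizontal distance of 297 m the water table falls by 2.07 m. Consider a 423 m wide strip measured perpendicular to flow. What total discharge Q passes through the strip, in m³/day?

Flow is parallel to layering, so each bed carries its own Darcy discharge and the transmissivities add.
Σ(K_i·b_i) = 2.38×12.6 + 692×3.97 = 2777 m²/day.
Hydraulic gradient i = Δh / L = 2.07 / 297 = 0.006970.
Q = Σ(K_i·b_i) · W · i = 2777 × 423 × 0.006970 = 8188 m³/day.

8190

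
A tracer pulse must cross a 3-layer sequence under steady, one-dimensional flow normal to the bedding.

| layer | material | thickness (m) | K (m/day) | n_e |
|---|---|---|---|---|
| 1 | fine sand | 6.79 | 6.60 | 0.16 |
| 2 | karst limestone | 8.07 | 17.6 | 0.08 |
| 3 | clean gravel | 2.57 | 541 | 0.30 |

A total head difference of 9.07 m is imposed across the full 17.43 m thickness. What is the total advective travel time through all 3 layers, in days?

With flow normal to the layers, continuity requires the same specific discharge q through every layer.
Σ(b_i/K_i) = 6.79/6.60 + 8.07/17.6 + 2.57/541 = 1.492 d.
q = Δh / Σ(b_i/K_i) = 9.07 / 1.492 = 6.079 m/day.
In each layer the seepage velocity is v_i = q/n_i, so the layer transit time is t_i = b_i·n_i / q:
  layer 1 (fine sand): t_1 = 6.79 × 0.16 / 6.079 = 0.1787 d
  layer 2 (karst limestone): t_2 = 8.07 × 0.08 / 6.079 = 0.1062 d
  layer 3 (clean gravel): t_3 = 2.57 × 0.30 / 6.079 = 0.1268 d
Total t = Σ t_i = 0.4118 days.

0.412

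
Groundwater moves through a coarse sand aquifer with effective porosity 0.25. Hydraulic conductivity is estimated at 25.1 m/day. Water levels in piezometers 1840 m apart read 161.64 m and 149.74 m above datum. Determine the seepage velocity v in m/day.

0.649

Hydraulic gradient i = (161.64 − 149.74) / 1840 = 11.9 / 1840 = 0.006467.
Darcy flux q = K · i = 25.10 × 0.006467 = 0.1623 m/day.
Seepage velocity v = q / n_e = 0.1623 / 0.25 = 0.6493 m/day.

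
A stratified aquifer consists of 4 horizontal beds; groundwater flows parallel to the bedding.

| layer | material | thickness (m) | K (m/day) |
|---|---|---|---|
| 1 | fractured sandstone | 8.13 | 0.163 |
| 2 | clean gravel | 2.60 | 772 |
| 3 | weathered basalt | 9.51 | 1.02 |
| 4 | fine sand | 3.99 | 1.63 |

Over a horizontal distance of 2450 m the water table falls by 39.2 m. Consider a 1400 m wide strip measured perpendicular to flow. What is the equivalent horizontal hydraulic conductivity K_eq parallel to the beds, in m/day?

83.6

Flow is parallel to layering, so each bed carries its own Darcy discharge and the transmissivities add.
Σ(K_i·b_i) = 0.163×8.13 + 772×2.60 + 1.02×9.51 + 1.63×3.99 = 2025 m²/day.
Total thickness b = 24.23 m, so K_eq = Σ(K_i·b_i)/b = 83.56 m/day.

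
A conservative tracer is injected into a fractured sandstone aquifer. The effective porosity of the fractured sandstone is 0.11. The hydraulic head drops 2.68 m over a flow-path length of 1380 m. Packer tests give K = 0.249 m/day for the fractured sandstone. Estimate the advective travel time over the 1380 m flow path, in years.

859

Hydraulic gradient i = Δh / L = 2.68 / 1380 = 0.001942.
Darcy flux q = K · i = 0.2490 × 0.001942 = 0.0004836 m/day.
Seepage velocity v = q / n_e = 0.0004836 / 0.11 = 0.004396 m/day.
Travel time t = L / v = 1380 / 0.004396 = 3.139e+05 days = 859.5 years.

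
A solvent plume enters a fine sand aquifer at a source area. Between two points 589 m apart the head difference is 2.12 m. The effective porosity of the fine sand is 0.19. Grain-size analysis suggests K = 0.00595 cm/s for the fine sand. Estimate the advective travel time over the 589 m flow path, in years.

16.6

Convert K: 0.00595 cm/s × 864 = 5.141 m/day.
Hydraulic gradient i = Δh / L = 2.12 / 589 = 0.003599.
Darcy flux q = K · i = 5.141 × 0.003599 = 0.01850 m/day.
Seepage velocity v = q / n_e = 0.01850 / 0.19 = 0.09739 m/day.
Travel time t = L / v = 589 / 0.09739 = 6048 days = 16.56 years.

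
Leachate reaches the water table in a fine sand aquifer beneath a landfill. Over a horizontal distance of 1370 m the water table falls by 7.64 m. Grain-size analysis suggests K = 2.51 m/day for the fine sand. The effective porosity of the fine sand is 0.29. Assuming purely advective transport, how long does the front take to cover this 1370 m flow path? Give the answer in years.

Hydraulic gradient i = Δh / L = 7.64 / 1370 = 0.005577.
Darcy flux q = K · i = 2.510 × 0.005577 = 0.01400 m/day.
Seepage velocity v = q / n_e = 0.01400 / 0.29 = 0.04827 m/day.
Travel time t = L / v = 1370 / 0.04827 = 28384 days = 77.71 years.

77.7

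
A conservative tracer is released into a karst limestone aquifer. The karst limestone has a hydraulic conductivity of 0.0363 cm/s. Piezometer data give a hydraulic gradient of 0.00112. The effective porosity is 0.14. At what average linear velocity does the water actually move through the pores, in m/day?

0.251

Convert K: 0.0363 cm/s × 864 = 31.36 m/day.
Hydraulic gradient i = 0.00112.
Darcy flux q = K · i = 31.36 × 0.001120 = 0.03513 m/day.
Seepage velocity v = q / n_e = 0.03513 / 0.14 = 0.2509 m/day.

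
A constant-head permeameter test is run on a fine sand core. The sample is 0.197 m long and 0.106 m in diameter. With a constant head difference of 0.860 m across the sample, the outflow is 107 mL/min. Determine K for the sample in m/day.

Cross-sectional area A = π·(d/2)² = π × (0.106/2)² = 0.008825 m².
Convert discharge: 107 mL/min = 1.783e-06 m³/s.
Darcy's law rearranged: K = Q·L / (A·Δh) = 1.783e-06 × 0.197 / (0.008825 × 0.860) = 4.629e-05 m/s = 4.000 m/day.

4.00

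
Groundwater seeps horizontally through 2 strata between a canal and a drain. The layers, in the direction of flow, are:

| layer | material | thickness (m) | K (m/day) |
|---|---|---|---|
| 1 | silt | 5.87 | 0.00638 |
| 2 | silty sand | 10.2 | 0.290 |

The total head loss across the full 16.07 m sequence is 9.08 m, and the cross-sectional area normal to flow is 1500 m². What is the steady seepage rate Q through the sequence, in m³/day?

14.3

Flow is perpendicular to layering, so the layers act in series and the equivalent K is the thickness-weighted harmonic mean.
Total thickness L = 5.87 + 10.2 = 16.07 m.
Σ(b_i/K_i) = 5.87/0.00638 + 10.2/0.290 = 955.2 d.
K_eq = L / Σ(b_i/K_i) = 16.07 / 955.2 = 0.01682 m/day.
Q = K_eq · A · (Δh/L) = 0.01682 × 1500 × (9.08/16.07) = 14.26 m³/day.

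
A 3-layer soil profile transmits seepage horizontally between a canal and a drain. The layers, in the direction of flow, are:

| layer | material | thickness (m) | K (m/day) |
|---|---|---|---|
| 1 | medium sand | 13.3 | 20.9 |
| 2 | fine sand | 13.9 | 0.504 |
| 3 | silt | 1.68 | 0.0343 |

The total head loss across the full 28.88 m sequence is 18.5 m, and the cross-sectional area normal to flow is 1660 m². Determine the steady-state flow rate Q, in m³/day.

398

Flow is perpendicular to layering, so the layers act in series and the equivalent K is the thickness-weighted harmonic mean.
Total thickness L = 13.3 + 13.9 + 1.68 = 28.88 m.
Σ(b_i/K_i) = 13.3/20.9 + 13.9/0.504 + 1.68/0.0343 = 77.20 d.
K_eq = L / Σ(b_i/K_i) = 28.88 / 77.20 = 0.3741 m/day.
Q = K_eq · A · (Δh/L) = 0.3741 × 1660 × (18.5/28.88) = 397.8 m³/day.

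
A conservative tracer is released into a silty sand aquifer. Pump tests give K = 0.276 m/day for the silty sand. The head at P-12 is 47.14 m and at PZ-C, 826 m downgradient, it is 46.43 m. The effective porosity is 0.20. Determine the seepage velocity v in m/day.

0.00119

Hydraulic gradient i = (47.14 − 46.43) / 826 = 0.71 / 826 = 0.0008596.
Darcy flux q = K · i = 0.2760 × 0.0008596 = 0.0002372 m/day.
Seepage velocity v = q / n_e = 0.0002372 / 0.20 = 0.001186 m/day.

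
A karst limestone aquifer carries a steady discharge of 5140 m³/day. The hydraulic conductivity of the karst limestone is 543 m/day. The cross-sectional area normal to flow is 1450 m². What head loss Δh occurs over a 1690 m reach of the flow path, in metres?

From Q = K·A·i, i = Q / (K·A) = 5140 / (543.0 × 1450) = 0.006528.
Head loss Δh = i · L = 0.006528 × 1690 = 11.03 m.

11.0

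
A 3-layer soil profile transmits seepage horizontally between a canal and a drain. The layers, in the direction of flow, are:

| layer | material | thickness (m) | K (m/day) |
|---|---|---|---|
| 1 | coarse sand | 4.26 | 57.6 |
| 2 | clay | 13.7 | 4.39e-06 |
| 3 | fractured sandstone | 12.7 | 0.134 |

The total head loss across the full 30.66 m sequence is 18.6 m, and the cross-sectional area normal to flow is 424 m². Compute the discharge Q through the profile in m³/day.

Flow is perpendicular to layering, so the layers act in series and the equivalent K is the thickness-weighted harmonic mean.
Total thickness L = 4.26 + 13.7 + 12.7 = 30.66 m.
Σ(b_i/K_i) = 4.26/57.6 + 13.7/4.39e-06 + 12.7/0.134 = 3.121e+06 d.
K_eq = L / Σ(b_i/K_i) = 30.66 / 3.121e+06 = 9.824e-06 m/day.
Q = K_eq · A · (Δh/L) = 9.824e-06 × 424 × (18.6/30.66) = 0.002527 m³/day.

0.00253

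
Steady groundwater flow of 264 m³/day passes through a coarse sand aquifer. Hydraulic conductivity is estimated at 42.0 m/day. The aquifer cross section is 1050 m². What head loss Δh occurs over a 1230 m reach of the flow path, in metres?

From Q = K·A·i, i = Q / (K·A) = 264 / (42.00 × 1050) = 0.005986.
Head loss Δh = i · L = 0.005986 × 1230 = 7.363 m.

7.36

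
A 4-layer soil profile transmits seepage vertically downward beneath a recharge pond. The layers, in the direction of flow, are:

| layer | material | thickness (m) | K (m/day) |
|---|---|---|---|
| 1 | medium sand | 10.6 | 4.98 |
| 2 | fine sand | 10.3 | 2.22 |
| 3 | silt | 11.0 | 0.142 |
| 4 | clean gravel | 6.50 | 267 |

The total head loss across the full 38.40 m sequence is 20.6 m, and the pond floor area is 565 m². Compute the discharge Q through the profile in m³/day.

138

Flow is perpendicular to layering, so the layers act in series and the equivalent K is the thickness-weighted harmonic mean.
Total thickness L = 10.6 + 10.3 + 11.0 + 6.50 = 38.40 m.
Σ(b_i/K_i) = 10.6/4.98 + 10.3/2.22 + 11.0/0.142 + 6.50/267 = 84.26 d.
K_eq = L / Σ(b_i/K_i) = 38.40 / 84.26 = 0.4557 m/day.
Q = K_eq · A · (Δh/L) = 0.4557 × 565 × (20.6/38.40) = 138.1 m³/day.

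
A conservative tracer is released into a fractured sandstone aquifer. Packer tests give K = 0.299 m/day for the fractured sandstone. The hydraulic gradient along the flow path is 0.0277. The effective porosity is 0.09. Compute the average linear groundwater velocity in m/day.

Hydraulic gradient i = 0.0277.
Darcy flux q = K · i = 0.2990 × 0.02770 = 0.008282 m/day.
Seepage velocity v = q / n_e = 0.008282 / 0.09 = 0.09203 m/day.

0.0920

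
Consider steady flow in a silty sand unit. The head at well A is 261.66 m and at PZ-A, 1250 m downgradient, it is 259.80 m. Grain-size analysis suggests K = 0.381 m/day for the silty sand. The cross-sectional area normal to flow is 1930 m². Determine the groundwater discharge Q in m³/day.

Hydraulic gradient i = (261.66 − 259.80) / 1250 = 1.86 / 1250 = 0.001488.
Darcy's law: Q = K · A · i = 0.3810 × 1930 × 0.001488 = 1.094 m³/day.

1.09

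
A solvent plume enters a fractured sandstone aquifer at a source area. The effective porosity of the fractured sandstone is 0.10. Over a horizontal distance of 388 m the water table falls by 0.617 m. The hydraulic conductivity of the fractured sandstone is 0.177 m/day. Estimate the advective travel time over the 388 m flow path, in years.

377

Hydraulic gradient i = Δh / L = 0.617 / 388 = 0.001590.
Darcy flux q = K · i = 0.1770 × 0.001590 = 0.0002815 m/day.
Seepage velocity v = q / n_e = 0.0002815 / 0.10 = 0.002815 m/day.
Travel time t = L / v = 388 / 0.002815 = 1.378e+05 days = 377.4 years.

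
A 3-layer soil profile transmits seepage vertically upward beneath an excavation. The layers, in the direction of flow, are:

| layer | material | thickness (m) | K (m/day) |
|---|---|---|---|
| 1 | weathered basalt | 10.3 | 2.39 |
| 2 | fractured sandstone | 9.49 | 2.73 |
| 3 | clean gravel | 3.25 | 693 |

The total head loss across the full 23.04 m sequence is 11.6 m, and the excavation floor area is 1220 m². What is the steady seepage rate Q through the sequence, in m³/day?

Flow is perpendicular to layering, so the layers act in series and the equivalent K is the thickness-weighted harmonic mean.
Total thickness L = 10.3 + 9.49 + 3.25 = 23.04 m.
Σ(b_i/K_i) = 10.3/2.39 + 9.49/2.73 + 3.25/693 = 7.791 d.
K_eq = L / Σ(b_i/K_i) = 23.04 / 7.791 = 2.957 m/day.
Q = K_eq · A · (Δh/L) = 2.957 × 1220 × (11.6/23.04) = 1817 m³/day.

1820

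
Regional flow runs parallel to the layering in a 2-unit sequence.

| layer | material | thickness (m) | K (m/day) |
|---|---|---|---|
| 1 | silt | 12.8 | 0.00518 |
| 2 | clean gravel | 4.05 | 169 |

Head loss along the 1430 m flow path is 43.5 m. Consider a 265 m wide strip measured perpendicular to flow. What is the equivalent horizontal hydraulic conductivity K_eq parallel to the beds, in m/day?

40.6

Flow is parallel to layering, so each bed carries its own Darcy discharge and the transmissivities add.
Σ(K_i·b_i) = 0.00518×12.8 + 169×4.05 = 684.5 m²/day.
Total thickness b = 16.85 m, so K_eq = Σ(K_i·b_i)/b = 40.62 m/day.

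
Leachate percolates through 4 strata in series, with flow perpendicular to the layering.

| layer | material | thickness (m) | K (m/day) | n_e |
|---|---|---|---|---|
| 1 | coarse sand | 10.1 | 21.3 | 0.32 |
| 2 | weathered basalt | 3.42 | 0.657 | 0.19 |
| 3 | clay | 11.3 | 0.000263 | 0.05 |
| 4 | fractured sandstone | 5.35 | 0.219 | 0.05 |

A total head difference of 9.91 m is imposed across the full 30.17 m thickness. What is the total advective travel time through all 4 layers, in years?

With flow normal to the layers, continuity requires the same specific discharge q through every layer.
Σ(b_i/K_i) = 10.1/21.3 + 3.42/0.657 + 11.3/0.000263 + 5.35/0.219 = 42996 d.
q = Δh / Σ(b_i/K_i) = 9.91 / 42996 = 0.0002305 m/day.
In each layer the seepage velocity is v_i = q/n_i, so the layer transit time is t_i = b_i·n_i / q:
  layer 1 (coarse sand): t_1 = 10.1 × 0.32 / 0.0002305 = 14022 d
  layer 2 (weathered basalt): t_2 = 3.42 × 0.19 / 0.0002305 = 2819 d
  layer 3 (clay): t_3 = 11.3 × 0.05 / 0.0002305 = 2451 d
  layer 4 (fractured sandstone): t_4 = 5.35 × 0.05 / 0.0002305 = 1161 d
Total t = Σ t_i = 20454 days = 56.00 years.

56.0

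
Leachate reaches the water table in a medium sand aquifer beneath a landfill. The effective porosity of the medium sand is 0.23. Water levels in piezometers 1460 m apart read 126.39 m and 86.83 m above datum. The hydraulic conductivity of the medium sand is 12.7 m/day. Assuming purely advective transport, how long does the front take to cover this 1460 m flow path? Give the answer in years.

2.67

Hydraulic gradient i = (126.39 − 86.83) / 1460 = 39.56 / 1460 = 0.02710.
Darcy flux q = K · i = 12.70 × 0.02710 = 0.3441 m/day.
Seepage velocity v = q / n_e = 0.3441 / 0.23 = 1.496 m/day.
Travel time t = L / v = 1460 / 1.496 = 975.8 days = 2.672 years.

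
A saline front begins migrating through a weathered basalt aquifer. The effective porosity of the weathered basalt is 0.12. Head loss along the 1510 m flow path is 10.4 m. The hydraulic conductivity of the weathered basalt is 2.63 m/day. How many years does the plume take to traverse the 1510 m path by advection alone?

27.4

Hydraulic gradient i = Δh / L = 10.4 / 1510 = 0.006887.
Darcy flux q = K · i = 2.630 × 0.006887 = 0.01811 m/day.
Seepage velocity v = q / n_e = 0.01811 / 0.12 = 0.1509 m/day.
Travel time t = L / v = 1510 / 0.1509 = 10003 days = 27.39 years.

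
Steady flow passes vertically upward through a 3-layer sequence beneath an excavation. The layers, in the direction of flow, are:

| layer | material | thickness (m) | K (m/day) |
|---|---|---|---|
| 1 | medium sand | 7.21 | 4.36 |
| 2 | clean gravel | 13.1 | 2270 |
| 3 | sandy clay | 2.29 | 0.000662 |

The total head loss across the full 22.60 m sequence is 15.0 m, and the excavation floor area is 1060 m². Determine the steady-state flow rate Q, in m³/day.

4.59

Flow is perpendicular to layering, so the layers act in series and the equivalent K is the thickness-weighted harmonic mean.
Total thickness L = 7.21 + 13.1 + 2.29 = 22.60 m.
Σ(b_i/K_i) = 7.21/4.36 + 13.1/2270 + 2.29/0.000662 = 3461 d.
K_eq = L / Σ(b_i/K_i) = 22.60 / 3461 = 0.006530 m/day.
Q = K_eq · A · (Δh/L) = 0.006530 × 1060 × (15.0/22.60) = 4.594 m³/day.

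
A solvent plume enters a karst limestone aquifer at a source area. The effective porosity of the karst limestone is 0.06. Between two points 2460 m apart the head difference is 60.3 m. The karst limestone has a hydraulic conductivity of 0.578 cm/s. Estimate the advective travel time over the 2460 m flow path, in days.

12.1

Convert K: 0.578 cm/s × 864 = 499.4 m/day.
Hydraulic gradient i = Δh / L = 60.3 / 2460 = 0.02451.
Darcy flux q = K · i = 499.4 × 0.02451 = 12.24 m/day.
Seepage velocity v = q / n_e = 12.24 / 0.06 = 204.0 m/day.
Travel time t = L / v = 2460 / 204.0 = 12.06 days.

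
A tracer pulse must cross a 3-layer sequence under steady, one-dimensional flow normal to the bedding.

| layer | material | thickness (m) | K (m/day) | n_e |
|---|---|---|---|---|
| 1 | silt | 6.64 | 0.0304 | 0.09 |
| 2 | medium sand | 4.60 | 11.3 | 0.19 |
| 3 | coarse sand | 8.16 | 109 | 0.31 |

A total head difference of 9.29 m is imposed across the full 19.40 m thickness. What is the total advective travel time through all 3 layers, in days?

94.3

With flow normal to the layers, continuity requires the same specific discharge q through every layer.
Σ(b_i/K_i) = 6.64/0.0304 + 4.60/11.3 + 8.16/109 = 218.9 d.
q = Δh / Σ(b_i/K_i) = 9.29 / 218.9 = 0.04244 m/day.
In each layer the seepage velocity is v_i = q/n_i, so the layer transit time is t_i = b_i·n_i / q:
  layer 1 (silt): t_1 = 6.64 × 0.09 / 0.04244 = 14.08 d
  layer 2 (medium sand): t_2 = 4.60 × 0.19 / 0.04244 = 20.59 d
  layer 3 (coarse sand): t_3 = 8.16 × 0.31 / 0.04244 = 59.61 d
Total t = Σ t_i = 94.28 days.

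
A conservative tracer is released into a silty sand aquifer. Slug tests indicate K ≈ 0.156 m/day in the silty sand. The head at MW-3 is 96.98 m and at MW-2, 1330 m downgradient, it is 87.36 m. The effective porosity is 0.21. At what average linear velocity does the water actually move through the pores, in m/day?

Hydraulic gradient i = (96.98 − 87.36) / 1330 = 9.62 / 1330 = 0.007233.
Darcy flux q = K · i = 0.1560 × 0.007233 = 0.001128 m/day.
Seepage velocity v = q / n_e = 0.001128 / 0.21 = 0.005373 m/day.

0.00537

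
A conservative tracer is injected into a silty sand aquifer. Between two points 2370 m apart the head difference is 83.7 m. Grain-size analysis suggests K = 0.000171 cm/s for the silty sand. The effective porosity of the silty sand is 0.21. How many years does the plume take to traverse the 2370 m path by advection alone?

Convert K: 0.000171 cm/s × 864 = 0.1477 m/day.
Hydraulic gradient i = Δh / L = 83.7 / 2370 = 0.03532.
Darcy flux q = K · i = 0.1477 × 0.03532 = 0.005218 m/day.
Seepage velocity v = q / n_e = 0.005218 / 0.21 = 0.02485 m/day.
Travel time t = L / v = 2370 / 0.02485 = 95385 days = 261.2 years.

261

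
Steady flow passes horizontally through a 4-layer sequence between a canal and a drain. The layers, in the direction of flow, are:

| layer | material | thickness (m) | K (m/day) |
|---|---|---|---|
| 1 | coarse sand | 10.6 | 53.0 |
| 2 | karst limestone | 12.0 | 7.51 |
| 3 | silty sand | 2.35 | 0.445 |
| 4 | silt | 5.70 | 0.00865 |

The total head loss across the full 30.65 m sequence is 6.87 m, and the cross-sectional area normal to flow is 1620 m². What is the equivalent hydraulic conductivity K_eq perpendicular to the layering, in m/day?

Flow is perpendicular to layering, so the layers act in series and the equivalent K is the thickness-weighted harmonic mean.
Total thickness L = 10.6 + 12.0 + 2.35 + 5.70 = 30.65 m.
Σ(b_i/K_i) = 10.6/53.0 + 12.0/7.51 + 2.35/0.445 + 5.70/0.00865 = 666.0 d.
K_eq = L / Σ(b_i/K_i) = 30.65 / 666.0 = 0.04602 m/day.

0.0460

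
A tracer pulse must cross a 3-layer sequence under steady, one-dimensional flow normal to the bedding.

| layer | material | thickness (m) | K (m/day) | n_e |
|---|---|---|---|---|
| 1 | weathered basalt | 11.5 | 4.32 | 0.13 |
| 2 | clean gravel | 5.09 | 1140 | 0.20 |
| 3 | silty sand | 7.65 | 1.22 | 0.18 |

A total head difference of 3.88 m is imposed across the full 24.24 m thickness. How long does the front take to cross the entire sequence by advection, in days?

8.96

With flow normal to the layers, continuity requires the same specific discharge q through every layer.
Σ(b_i/K_i) = 11.5/4.32 + 5.09/1140 + 7.65/1.22 = 8.937 d.
q = Δh / Σ(b_i/K_i) = 3.88 / 8.937 = 0.4342 m/day.
In each layer the seepage velocity is v_i = q/n_i, so the layer transit time is t_i = b_i·n_i / q:
  layer 1 (weathered basalt): t_1 = 11.5 × 0.13 / 0.4342 = 3.444 d
  layer 2 (clean gravel): t_2 = 5.09 × 0.20 / 0.4342 = 2.345 d
  layer 3 (silty sand): t_3 = 7.65 × 0.18 / 0.4342 = 3.172 d
Total t = Σ t_i = 8.960 days.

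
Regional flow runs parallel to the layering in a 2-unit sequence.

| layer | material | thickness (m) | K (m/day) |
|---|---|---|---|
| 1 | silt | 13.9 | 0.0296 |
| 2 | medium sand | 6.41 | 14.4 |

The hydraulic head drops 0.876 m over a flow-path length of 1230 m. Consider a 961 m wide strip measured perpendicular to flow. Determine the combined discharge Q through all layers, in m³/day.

Flow is parallel to layering, so each bed carries its own Darcy discharge and the transmissivities add.
Σ(K_i·b_i) = 0.0296×13.9 + 14.4×6.41 = 92.72 m²/day.
Hydraulic gradient i = Δh / L = 0.876 / 1230 = 0.0007122.
Q = Σ(K_i·b_i) · W · i = 92.72 × 961 × 0.0007122 = 63.46 m³/day.

63.5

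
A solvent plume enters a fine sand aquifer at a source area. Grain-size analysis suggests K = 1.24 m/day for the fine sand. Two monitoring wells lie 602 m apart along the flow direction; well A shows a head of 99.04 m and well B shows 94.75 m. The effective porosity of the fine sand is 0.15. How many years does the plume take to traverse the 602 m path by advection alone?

28.0

Hydraulic gradient i = (99.04 − 94.75) / 602 = 4.29 / 602 = 0.007126.
Darcy flux q = K · i = 1.240 × 0.007126 = 0.008837 m/day.
Seepage velocity v = q / n_e = 0.008837 / 0.15 = 0.05891 m/day.
Travel time t = L / v = 602 / 0.05891 = 10219 days = 27.98 years.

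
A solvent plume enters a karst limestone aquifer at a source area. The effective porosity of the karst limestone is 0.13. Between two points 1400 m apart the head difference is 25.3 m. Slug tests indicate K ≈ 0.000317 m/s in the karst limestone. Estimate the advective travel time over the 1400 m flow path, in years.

Convert K: 0.000317 m/s × 86400 = 27.39 m/day.
Hydraulic gradient i = Δh / L = 25.3 / 1400 = 0.01807.
Darcy flux q = K · i = 27.39 × 0.01807 = 0.4950 m/day.
Seepage velocity v = q / n_e = 0.4950 / 0.13 = 3.807 m/day.
Travel time t = L / v = 1400 / 3.807 = 367.7 days = 1.007 years.

1.01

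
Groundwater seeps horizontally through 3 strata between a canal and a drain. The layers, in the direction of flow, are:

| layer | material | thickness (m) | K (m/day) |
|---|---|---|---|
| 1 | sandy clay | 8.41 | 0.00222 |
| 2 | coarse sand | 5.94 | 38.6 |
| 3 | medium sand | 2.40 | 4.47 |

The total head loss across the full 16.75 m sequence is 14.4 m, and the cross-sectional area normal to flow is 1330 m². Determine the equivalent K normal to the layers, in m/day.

0.00442

Flow is perpendicular to layering, so the layers act in series and the equivalent K is the thickness-weighted harmonic mean.
Total thickness L = 8.41 + 5.94 + 2.40 = 16.75 m.
Σ(b_i/K_i) = 8.41/0.00222 + 5.94/38.6 + 2.40/4.47 = 3789 d.
K_eq = L / Σ(b_i/K_i) = 16.75 / 3789 = 0.004421 m/day.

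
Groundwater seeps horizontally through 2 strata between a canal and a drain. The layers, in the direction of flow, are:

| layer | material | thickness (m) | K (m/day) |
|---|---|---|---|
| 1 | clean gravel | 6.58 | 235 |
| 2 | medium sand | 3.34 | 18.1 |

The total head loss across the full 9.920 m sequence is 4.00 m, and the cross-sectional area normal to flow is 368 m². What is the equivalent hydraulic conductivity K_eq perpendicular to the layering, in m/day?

Flow is perpendicular to layering, so the layers act in series and the equivalent K is the thickness-weighted harmonic mean.
Total thickness L = 6.58 + 3.34 = 9.920 m.
Σ(b_i/K_i) = 6.58/235 + 3.34/18.1 = 0.2125 d.
K_eq = L / Σ(b_i/K_i) = 9.920 / 0.2125 = 46.68 m/day.

46.7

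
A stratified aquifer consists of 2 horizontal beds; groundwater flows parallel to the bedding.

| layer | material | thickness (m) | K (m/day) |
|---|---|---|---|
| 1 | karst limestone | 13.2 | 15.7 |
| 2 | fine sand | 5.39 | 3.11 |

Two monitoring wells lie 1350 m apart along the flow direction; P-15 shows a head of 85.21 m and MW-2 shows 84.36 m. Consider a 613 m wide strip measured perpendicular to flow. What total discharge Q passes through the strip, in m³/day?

86.5

Flow is parallel to layering, so each bed carries its own Darcy discharge and the transmissivities add.
Σ(K_i·b_i) = 15.7×13.2 + 3.11×5.39 = 224.0 m²/day.
Hydraulic gradient i = (85.21 − 84.36) / 1350 = 0.85 / 1350 = 0.0006296.
Q = Σ(K_i·b_i) · W · i = 224.0 × 613 × 0.0006296 = 86.46 m³/day.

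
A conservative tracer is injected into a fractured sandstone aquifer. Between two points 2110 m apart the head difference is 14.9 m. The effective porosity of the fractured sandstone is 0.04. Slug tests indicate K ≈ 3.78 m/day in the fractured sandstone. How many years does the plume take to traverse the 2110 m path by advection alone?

8.66

Hydraulic gradient i = Δh / L = 14.9 / 2110 = 0.007062.
Darcy flux q = K · i = 3.780 × 0.007062 = 0.02669 m/day.
Seepage velocity v = q / n_e = 0.02669 / 0.04 = 0.6673 m/day.
Travel time t = L / v = 2110 / 0.6673 = 3162 days = 8.657 years.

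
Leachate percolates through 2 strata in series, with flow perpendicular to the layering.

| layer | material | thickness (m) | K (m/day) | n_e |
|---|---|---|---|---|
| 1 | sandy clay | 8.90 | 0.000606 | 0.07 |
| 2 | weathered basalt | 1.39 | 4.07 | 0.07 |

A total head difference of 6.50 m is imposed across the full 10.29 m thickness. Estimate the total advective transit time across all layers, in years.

4.46

With flow normal to the layers, continuity requires the same specific discharge q through every layer.
Σ(b_i/K_i) = 8.90/0.000606 + 1.39/4.07 = 14687 d.
q = Δh / Σ(b_i/K_i) = 6.50 / 14687 = 0.0004426 m/day.
In each layer the seepage velocity is v_i = q/n_i, so the layer transit time is t_i = b_i·n_i / q:
  layer 1 (sandy clay): t_1 = 8.90 × 0.07 / 0.0004426 = 1408 d
  layer 2 (weathered basalt): t_2 = 1.39 × 0.07 / 0.0004426 = 219.9 d
Total t = Σ t_i = 1628 days = 4.456 years.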